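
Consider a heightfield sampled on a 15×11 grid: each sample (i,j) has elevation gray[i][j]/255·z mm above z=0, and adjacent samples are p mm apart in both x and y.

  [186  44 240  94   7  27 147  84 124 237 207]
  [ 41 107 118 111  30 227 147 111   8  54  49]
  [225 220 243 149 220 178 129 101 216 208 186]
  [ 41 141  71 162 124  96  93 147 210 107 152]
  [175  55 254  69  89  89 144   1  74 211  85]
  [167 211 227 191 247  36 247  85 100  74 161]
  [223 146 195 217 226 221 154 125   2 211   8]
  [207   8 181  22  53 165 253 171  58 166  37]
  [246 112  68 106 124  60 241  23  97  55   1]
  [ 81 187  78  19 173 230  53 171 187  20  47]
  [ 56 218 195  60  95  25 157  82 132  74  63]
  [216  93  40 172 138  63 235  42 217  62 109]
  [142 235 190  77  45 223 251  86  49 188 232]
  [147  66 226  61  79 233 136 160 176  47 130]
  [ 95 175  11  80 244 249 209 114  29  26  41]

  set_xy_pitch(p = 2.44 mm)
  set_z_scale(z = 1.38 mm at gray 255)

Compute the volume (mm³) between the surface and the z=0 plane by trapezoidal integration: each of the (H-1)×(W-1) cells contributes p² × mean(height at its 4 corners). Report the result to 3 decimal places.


height_mm = gray/255 × 1.38; cell vol = 2.44² × mean(4 corners)
unit = 2.44² × 1.38 / (4×255) = 0.00805487 mm³ per gray-sum
row 0: Σ corner-gray over 10 cells = 4317  → 34.7729
row 1: Σ corner-gray over 10 cells = 5655  → 45.5503
row 2: Σ corner-gray over 10 cells = 6234  → 50.2141
row 3: Σ corner-gray over 10 cells = 4727  → 38.0754
row 4: Σ corner-gray over 10 cells = 5396  → 43.4641
row 5: Σ corner-gray over 10 cells = 6389  → 51.4626
row 6: Σ corner-gray over 10 cells = 5623  → 45.2925
row 7: Σ corner-gray over 10 cells = 4417  → 35.5784
row 8: Σ corner-gray over 10 cells = 4383  → 35.3045
row 9: Σ corner-gray over 10 cells = 4559  → 36.7222
row 10: Σ corner-gray over 10 cells = 4644  → 37.4068
row 11: Σ corner-gray over 10 cells = 5511  → 44.3904
row 12: Σ corner-gray over 10 cells = 5707  → 45.9691
row 13: Σ corner-gray over 10 cells = 5055  → 40.7174
Σ rows: total corner-gray = 72617  → 584.9205 mm³

584.921


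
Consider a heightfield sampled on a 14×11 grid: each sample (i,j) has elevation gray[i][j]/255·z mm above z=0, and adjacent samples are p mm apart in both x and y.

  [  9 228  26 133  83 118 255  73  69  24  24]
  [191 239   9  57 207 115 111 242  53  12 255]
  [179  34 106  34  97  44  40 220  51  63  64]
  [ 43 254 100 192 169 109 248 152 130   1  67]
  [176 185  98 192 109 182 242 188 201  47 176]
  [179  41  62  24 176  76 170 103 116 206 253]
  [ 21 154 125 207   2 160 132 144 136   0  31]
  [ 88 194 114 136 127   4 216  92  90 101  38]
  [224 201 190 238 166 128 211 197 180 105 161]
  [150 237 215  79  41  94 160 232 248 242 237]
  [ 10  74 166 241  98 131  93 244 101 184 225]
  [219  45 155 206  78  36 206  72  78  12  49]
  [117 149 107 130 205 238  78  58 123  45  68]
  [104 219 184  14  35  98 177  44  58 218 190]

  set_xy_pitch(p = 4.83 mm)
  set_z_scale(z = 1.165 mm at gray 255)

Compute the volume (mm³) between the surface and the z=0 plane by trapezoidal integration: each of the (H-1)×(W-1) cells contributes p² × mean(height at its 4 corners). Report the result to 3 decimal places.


height_mm = gray/255 × 1.165; cell vol = 4.83² × mean(4 corners)
unit = 4.83² × 1.165 / (4×255) = 0.0266453 mm³ per gray-sum
row 0: Σ corner-gray over 10 cells = 4587  → 122.2218
row 1: Σ corner-gray over 10 cells = 4157  → 110.7644
row 2: Σ corner-gray over 10 cells = 4441  → 118.3316
row 3: Σ corner-gray over 10 cells = 6060  → 161.4703
row 4: Σ corner-gray over 10 cells = 5620  → 149.7464
row 5: Σ corner-gray over 10 cells = 4552  → 121.2892
row 6: Σ corner-gray over 10 cells = 4446  → 118.4648
row 7: Σ corner-gray over 10 cells = 5891  → 156.9672
row 8: Σ corner-gray over 10 cells = 7100  → 189.1814
row 9: Σ corner-gray over 10 cells = 6382  → 170.0501
row 10: Σ corner-gray over 10 cells = 4943  → 131.7075
row 11: Σ corner-gray over 10 cells = 4495  → 119.7705
row 12: Σ corner-gray over 10 cells = 4839  → 128.9364
Σ rows: total corner-gray = 67513  → 1798.9017 mm³

1798.902


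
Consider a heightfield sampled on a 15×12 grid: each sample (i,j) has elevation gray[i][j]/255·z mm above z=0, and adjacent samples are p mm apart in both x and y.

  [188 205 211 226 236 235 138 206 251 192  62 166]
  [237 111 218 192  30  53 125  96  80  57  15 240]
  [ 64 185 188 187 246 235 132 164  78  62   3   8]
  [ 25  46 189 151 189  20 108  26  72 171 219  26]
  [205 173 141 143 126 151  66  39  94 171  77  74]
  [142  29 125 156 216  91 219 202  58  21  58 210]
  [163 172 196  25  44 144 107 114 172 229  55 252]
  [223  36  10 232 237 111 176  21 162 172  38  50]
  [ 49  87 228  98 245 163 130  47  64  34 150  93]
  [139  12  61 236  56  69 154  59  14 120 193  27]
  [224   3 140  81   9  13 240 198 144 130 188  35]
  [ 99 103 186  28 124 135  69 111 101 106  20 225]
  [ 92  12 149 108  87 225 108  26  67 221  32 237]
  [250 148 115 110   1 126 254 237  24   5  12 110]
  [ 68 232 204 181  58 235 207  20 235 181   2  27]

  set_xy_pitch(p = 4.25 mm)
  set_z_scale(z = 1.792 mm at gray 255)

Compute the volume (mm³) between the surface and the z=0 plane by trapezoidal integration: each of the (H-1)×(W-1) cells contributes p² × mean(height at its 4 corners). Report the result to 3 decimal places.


height_mm = gray/255 × 1.792; cell vol = 4.25² × mean(4 corners)
unit = 4.25² × 1.792 / (4×255) = 0.0317333 mm³ per gray-sum
row 0: Σ corner-gray over 11 cells = 6709  → 212.8989
row 1: Σ corner-gray over 11 cells = 5463  → 173.3592
row 2: Σ corner-gray over 11 cells = 5465  → 173.4227
row 3: Σ corner-gray over 11 cells = 5074  → 161.0149
row 4: Σ corner-gray over 11 cells = 5343  → 169.5512
row 5: Σ corner-gray over 11 cells = 5633  → 178.7539
row 6: Σ corner-gray over 11 cells = 5594  → 177.5163
row 7: Σ corner-gray over 11 cells = 5297  → 168.0915
row 8: Σ corner-gray over 11 cells = 4748  → 150.6699
row 9: Σ corner-gray over 11 cells = 4665  → 148.0360
row 10: Σ corner-gray over 11 cells = 4841  → 153.6211
row 11: Σ corner-gray over 11 cells = 4689  → 148.7976
row 12: Σ corner-gray over 11 cells = 4823  → 153.0499
row 13: Σ corner-gray over 11 cells = 5629  → 178.6269
Σ rows: total corner-gray = 73973  → 2347.4099 mm³

2347.410


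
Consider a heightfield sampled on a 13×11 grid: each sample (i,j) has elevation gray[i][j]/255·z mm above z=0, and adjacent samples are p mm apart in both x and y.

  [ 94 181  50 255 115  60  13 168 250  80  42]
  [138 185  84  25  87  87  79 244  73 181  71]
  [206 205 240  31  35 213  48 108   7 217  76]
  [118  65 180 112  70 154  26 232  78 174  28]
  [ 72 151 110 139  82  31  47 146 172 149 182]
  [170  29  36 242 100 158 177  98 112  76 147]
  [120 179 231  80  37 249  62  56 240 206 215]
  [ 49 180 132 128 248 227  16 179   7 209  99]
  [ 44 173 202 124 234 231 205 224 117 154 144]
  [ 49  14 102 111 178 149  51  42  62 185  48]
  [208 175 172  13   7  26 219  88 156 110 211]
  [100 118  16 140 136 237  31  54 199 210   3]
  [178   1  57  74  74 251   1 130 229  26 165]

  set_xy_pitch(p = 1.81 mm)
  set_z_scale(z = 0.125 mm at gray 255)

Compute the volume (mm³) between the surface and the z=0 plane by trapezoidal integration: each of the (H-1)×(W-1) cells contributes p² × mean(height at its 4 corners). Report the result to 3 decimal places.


height_mm = gray/255 × 0.125; cell vol = 1.81² × mean(4 corners)
unit = 1.81² × 0.125 / (4×255) = 0.000401483 mm³ per gray-sum
row 0: Σ corner-gray over 10 cells = 4779  → 1.9187
row 1: Σ corner-gray over 10 cells = 4789  → 1.9227
row 2: Σ corner-gray over 10 cells = 4818  → 1.9343
row 3: Σ corner-gray over 10 cells = 4636  → 1.8613
row 4: Σ corner-gray over 10 cells = 4681  → 1.8793
row 5: Σ corner-gray over 10 cells = 5388  → 2.1632
row 6: Σ corner-gray over 10 cells = 5815  → 2.3346
row 7: Σ corner-gray over 10 cells = 6316  → 2.5358
row 8: Σ corner-gray over 10 cells = 5401  → 2.1684
row 9: Σ corner-gray over 10 cells = 4236  → 1.7007
row 10: Σ corner-gray over 10 cells = 4736  → 1.9014
row 11: Σ corner-gray over 10 cells = 4414  → 1.7721
Σ rows: total corner-gray = 60009  → 24.0926 mm³

24.093


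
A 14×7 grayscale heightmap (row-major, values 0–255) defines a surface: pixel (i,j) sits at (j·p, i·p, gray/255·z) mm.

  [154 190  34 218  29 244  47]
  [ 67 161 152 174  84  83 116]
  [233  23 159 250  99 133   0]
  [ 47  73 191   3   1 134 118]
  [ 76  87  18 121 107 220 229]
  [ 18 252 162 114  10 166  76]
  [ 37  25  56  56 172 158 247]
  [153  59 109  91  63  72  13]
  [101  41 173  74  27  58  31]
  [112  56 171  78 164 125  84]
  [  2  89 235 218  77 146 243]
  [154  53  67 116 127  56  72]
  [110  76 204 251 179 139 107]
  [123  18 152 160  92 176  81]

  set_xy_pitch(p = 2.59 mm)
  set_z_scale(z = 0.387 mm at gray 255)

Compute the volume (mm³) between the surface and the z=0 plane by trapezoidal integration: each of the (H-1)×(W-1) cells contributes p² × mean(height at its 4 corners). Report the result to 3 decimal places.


89.780

height_mm = gray/255 × 0.387; cell vol = 2.59² × mean(4 corners)
unit = 2.59² × 0.387 / (4×255) = 0.00254513 mm³ per gray-sum
row 0: Σ corner-gray over 6 cells = 3122  → 7.9459
row 1: Σ corner-gray over 6 cells = 3052  → 7.7677
row 2: Σ corner-gray over 6 cells = 2530  → 6.4392
row 3: Σ corner-gray over 6 cells = 2380  → 6.0574
row 4: Σ corner-gray over 6 cells = 2913  → 7.4140
row 5: Σ corner-gray over 6 cells = 2720  → 6.9228
row 6: Σ corner-gray over 6 cells = 2172  → 5.5280
row 7: Σ corner-gray over 6 cells = 1832  → 4.6627
row 8: Σ corner-gray over 6 cells = 2262  → 5.7571
row 9: Σ corner-gray over 6 cells = 3159  → 8.0401
row 10: Σ corner-gray over 6 cells = 2839  → 7.2256
row 11: Σ corner-gray over 6 cells = 2979  → 7.5819
row 12: Σ corner-gray over 6 cells = 3315  → 8.4371
Σ rows: total corner-gray = 35275  → 89.7795 mm³


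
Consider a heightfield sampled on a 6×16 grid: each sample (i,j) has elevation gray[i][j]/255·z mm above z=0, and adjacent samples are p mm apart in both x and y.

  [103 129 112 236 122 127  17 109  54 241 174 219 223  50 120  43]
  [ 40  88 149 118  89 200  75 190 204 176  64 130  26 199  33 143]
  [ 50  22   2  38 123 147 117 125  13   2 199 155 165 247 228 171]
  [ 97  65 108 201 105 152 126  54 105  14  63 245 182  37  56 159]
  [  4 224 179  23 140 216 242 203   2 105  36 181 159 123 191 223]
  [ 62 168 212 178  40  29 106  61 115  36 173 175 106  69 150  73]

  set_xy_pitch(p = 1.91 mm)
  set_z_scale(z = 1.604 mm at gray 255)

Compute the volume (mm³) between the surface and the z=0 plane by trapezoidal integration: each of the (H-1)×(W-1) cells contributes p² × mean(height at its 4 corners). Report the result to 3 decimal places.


height_mm = gray/255 × 1.604; cell vol = 1.91² × mean(4 corners)
unit = 1.91² × 1.604 / (4×255) = 0.00573682 mm³ per gray-sum
row 0: Σ corner-gray over 15 cells = 7677  → 44.0415
row 1: Σ corner-gray over 15 cells = 7052  → 40.4560
row 2: Σ corner-gray over 15 cells = 6669  → 38.2588
row 3: Σ corner-gray over 15 cells = 7557  → 43.3531
row 4: Σ corner-gray over 15 cells = 7646  → 43.8637
Σ rows: total corner-gray = 36601  → 209.9732 mm³

209.973


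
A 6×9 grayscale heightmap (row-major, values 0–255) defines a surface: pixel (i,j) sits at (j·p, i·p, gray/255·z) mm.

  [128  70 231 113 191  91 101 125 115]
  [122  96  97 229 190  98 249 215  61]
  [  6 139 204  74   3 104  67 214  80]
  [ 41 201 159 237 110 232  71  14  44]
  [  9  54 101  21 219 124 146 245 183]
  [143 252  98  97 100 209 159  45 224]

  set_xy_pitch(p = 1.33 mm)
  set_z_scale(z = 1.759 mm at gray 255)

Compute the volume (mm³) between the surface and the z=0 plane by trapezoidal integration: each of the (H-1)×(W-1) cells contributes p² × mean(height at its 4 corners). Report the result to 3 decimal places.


height_mm = gray/255 × 1.759; cell vol = 1.33² × mean(4 corners)
unit = 1.33² × 1.759 / (4×255) = 0.00305049 mm³ per gray-sum
row 0: Σ corner-gray over 8 cells = 4618  → 14.0871
row 1: Σ corner-gray over 8 cells = 4227  → 12.8944
row 2: Σ corner-gray over 8 cells = 3829  → 11.6803
row 3: Σ corner-gray over 8 cells = 4145  → 12.6443
row 4: Σ corner-gray over 8 cells = 4299  → 13.1140
Σ rows: total corner-gray = 21118  → 64.4202 mm³

64.420


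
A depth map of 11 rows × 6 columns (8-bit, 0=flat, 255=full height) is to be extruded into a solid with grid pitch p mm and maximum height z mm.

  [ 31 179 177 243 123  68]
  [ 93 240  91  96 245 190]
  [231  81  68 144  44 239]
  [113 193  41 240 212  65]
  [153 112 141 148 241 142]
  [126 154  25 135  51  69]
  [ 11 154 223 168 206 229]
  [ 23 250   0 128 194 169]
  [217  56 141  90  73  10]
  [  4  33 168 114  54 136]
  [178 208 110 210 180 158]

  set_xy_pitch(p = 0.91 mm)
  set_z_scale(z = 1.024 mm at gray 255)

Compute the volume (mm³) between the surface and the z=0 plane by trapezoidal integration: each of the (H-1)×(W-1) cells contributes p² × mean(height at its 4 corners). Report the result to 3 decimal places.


height_mm = gray/255 × 1.024; cell vol = 0.91² × mean(4 corners)
unit = 0.91² × 1.024 / (4×255) = 0.000831347 mm³ per gray-sum
row 0: Σ corner-gray over 5 cells = 3170  → 2.6354
row 1: Σ corner-gray over 5 cells = 2771  → 2.3037
row 2: Σ corner-gray over 5 cells = 2694  → 2.2397
row 3: Σ corner-gray over 5 cells = 3129  → 2.6013
row 4: Σ corner-gray over 5 cells = 2504  → 2.0817
row 5: Σ corner-gray over 5 cells = 2667  → 2.2172
row 6: Σ corner-gray over 5 cells = 3078  → 2.5589
row 7: Σ corner-gray over 5 cells = 2283  → 1.8980
row 8: Σ corner-gray over 5 cells = 1825  → 1.5172
row 9: Σ corner-gray over 5 cells = 2630  → 2.1864
Σ rows: total corner-gray = 26751  → 22.2394 mm³

22.239


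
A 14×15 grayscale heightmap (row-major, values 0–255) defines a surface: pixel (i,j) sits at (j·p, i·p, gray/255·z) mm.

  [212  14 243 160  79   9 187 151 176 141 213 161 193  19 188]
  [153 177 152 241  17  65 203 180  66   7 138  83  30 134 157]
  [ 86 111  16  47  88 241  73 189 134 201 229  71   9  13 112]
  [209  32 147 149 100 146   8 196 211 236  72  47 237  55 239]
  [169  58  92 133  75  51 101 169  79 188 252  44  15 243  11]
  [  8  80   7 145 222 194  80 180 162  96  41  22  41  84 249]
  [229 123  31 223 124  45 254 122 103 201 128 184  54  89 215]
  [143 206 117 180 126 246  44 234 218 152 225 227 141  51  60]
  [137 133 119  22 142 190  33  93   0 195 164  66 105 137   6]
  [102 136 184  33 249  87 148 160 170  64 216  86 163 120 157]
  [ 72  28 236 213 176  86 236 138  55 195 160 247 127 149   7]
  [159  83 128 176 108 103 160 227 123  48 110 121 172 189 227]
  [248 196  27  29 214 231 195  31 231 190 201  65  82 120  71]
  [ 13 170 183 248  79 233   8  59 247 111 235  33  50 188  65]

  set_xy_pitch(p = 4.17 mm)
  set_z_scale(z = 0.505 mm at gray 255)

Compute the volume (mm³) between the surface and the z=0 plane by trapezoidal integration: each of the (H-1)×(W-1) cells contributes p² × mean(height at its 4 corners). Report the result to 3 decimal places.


height_mm = gray/255 × 0.505; cell vol = 4.17² × mean(4 corners)
unit = 4.17² × 0.505 / (4×255) = 0.00860921 mm³ per gray-sum
row 0: Σ corner-gray over 14 cells = 7188  → 61.8830
row 1: Σ corner-gray over 14 cells = 6338  → 54.5652
row 2: Σ corner-gray over 14 cells = 6762  → 58.2155
row 3: Σ corner-gray over 14 cells = 6900  → 59.4036
row 4: Σ corner-gray over 14 cells = 6145  → 52.9036
row 5: Σ corner-gray over 14 cells = 6771  → 58.2930
row 6: Σ corner-gray over 14 cells = 8343  → 71.8266
row 7: Σ corner-gray over 14 cells = 7478  → 64.3797
row 8: Σ corner-gray over 14 cells = 6832  → 58.8181
row 9: Σ corner-gray over 14 cells = 8062  → 69.4075
row 10: Σ corner-gray over 14 cells = 8053  → 69.3300
row 11: Σ corner-gray over 14 cells = 7825  → 67.3671
row 12: Σ corner-gray over 14 cells = 7709  → 66.3684
Σ rows: total corner-gray = 94406  → 812.7611 mm³

812.761


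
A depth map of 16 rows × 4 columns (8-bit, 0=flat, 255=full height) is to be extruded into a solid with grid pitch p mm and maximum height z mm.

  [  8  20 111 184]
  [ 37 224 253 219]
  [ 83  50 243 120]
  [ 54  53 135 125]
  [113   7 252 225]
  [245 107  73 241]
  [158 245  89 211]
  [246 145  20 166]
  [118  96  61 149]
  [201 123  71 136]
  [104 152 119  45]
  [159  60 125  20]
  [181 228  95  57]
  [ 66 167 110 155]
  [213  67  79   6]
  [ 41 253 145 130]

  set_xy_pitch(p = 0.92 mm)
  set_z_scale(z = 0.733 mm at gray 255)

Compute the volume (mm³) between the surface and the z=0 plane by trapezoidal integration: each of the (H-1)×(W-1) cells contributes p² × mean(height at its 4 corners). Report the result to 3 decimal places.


13.943

height_mm = gray/255 × 0.733; cell vol = 0.92² × mean(4 corners)
unit = 0.92² × 0.733 / (4×255) = 0.000608246 mm³ per gray-sum
row 0: Σ corner-gray over 3 cells = 1664  → 1.0121
row 1: Σ corner-gray over 3 cells = 1999  → 1.2159
row 2: Σ corner-gray over 3 cells = 1344  → 0.8175
row 3: Σ corner-gray over 3 cells = 1411  → 0.8582
row 4: Σ corner-gray over 3 cells = 1702  → 1.0352
row 5: Σ corner-gray over 3 cells = 1883  → 1.1453
row 6: Σ corner-gray over 3 cells = 1779  → 1.0821
row 7: Σ corner-gray over 3 cells = 1323  → 0.8047
row 8: Σ corner-gray over 3 cells = 1306  → 0.7944
row 9: Σ corner-gray over 3 cells = 1416  → 0.8613
row 10: Σ corner-gray over 3 cells = 1240  → 0.7542
row 11: Σ corner-gray over 3 cells = 1433  → 0.8716
row 12: Σ corner-gray over 3 cells = 1659  → 1.0091
row 13: Σ corner-gray over 3 cells = 1286  → 0.7822
row 14: Σ corner-gray over 3 cells = 1478  → 0.8990
Σ rows: total corner-gray = 22923  → 13.9428 mm³


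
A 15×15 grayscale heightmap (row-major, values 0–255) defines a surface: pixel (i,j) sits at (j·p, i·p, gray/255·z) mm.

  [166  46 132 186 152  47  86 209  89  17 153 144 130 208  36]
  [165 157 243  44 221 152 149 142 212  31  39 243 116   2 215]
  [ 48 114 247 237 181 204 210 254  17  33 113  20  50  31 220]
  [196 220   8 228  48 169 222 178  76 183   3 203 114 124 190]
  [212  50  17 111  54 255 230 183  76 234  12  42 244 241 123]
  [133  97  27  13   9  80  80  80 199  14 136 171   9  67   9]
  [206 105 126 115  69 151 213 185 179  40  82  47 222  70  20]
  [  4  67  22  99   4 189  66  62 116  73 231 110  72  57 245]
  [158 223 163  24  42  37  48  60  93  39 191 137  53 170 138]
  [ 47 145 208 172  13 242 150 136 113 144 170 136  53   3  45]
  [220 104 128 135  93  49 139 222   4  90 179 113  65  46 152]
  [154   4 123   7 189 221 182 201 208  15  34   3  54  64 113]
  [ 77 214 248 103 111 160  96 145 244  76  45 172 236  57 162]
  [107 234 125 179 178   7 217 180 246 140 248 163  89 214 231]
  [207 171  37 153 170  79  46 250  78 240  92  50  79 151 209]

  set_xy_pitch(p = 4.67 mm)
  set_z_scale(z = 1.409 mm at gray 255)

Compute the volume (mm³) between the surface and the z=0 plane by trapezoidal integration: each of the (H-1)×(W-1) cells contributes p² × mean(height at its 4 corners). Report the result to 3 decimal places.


2898.383

height_mm = gray/255 × 1.409; cell vol = 4.67² × mean(4 corners)
unit = 4.67² × 1.409 / (4×255) = 0.0301262 mm³ per gray-sum
row 0: Σ corner-gray over 14 cells = 7282  → 219.3791
row 1: Σ corner-gray over 14 cells = 7572  → 228.1157
row 2: Σ corner-gray over 14 cells = 7628  → 229.8028
row 3: Σ corner-gray over 14 cells = 7771  → 234.1108
row 4: Σ corner-gray over 14 cells = 5939  → 178.9196
row 5: Σ corner-gray over 14 cells = 5540  → 166.8992
row 6: Σ corner-gray over 14 cells = 6019  → 181.3297
row 7: Σ corner-gray over 14 cells = 5441  → 163.9167
row 8: Σ corner-gray over 14 cells = 6318  → 190.3374
row 9: Σ corner-gray over 14 cells = 6568  → 197.8690
row 10: Σ corner-gray over 14 cells = 5983  → 180.2451
row 11: Σ corner-gray over 14 cells = 6930  → 208.7747
row 12: Σ corner-gray over 14 cells = 8831  → 266.0446
row 13: Σ corner-gray over 14 cells = 8386  → 252.6384
Σ rows: total corner-gray = 96208  → 2898.3830 mm³


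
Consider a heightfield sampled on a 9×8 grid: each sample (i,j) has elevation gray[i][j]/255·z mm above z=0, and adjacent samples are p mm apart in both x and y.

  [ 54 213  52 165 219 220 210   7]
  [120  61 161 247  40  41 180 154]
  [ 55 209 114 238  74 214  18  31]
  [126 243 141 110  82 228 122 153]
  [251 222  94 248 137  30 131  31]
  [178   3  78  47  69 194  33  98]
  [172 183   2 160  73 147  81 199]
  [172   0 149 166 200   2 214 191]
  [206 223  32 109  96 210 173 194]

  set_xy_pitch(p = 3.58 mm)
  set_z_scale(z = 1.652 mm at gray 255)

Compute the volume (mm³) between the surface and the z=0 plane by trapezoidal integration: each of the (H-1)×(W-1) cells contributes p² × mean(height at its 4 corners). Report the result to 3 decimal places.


600.121

height_mm = gray/255 × 1.652; cell vol = 3.58² × mean(4 corners)
unit = 3.58² × 1.652 / (4×255) = 0.0207575 mm³ per gray-sum
row 0: Σ corner-gray over 7 cells = 3953  → 82.0546
row 1: Σ corner-gray over 7 cells = 3554  → 73.7723
row 2: Σ corner-gray over 7 cells = 3951  → 82.0130
row 3: Σ corner-gray over 7 cells = 4137  → 85.8740
row 4: Σ corner-gray over 7 cells = 3130  → 64.9711
row 5: Σ corner-gray over 7 cells = 2787  → 57.8513
row 6: Σ corner-gray over 7 cells = 3488  → 72.4023
row 7: Σ corner-gray over 7 cells = 3911  → 81.1827
Σ rows: total corner-gray = 28911  → 600.1213 mm³


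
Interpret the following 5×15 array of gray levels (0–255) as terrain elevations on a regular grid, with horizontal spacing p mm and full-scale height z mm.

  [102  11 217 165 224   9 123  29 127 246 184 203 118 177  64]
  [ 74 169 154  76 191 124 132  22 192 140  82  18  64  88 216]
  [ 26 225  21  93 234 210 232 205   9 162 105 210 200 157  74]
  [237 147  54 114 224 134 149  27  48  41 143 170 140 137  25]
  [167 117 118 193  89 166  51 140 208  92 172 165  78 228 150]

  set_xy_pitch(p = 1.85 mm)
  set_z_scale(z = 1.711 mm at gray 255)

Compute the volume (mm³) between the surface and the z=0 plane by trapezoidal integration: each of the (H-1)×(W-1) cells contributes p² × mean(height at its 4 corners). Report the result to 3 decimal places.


height_mm = gray/255 × 1.711; cell vol = 1.85² × mean(4 corners)
unit = 1.85² × 1.711 / (4×255) = 0.00574108 mm³ per gray-sum
row 0: Σ corner-gray over 14 cells = 7026  → 40.3368
row 1: Σ corner-gray over 14 cells = 7420  → 42.5988
row 2: Σ corner-gray over 14 cells = 7544  → 43.3107
row 3: Σ corner-gray over 14 cells = 7269  → 41.7319
Σ rows: total corner-gray = 29259  → 167.9781 mm³

167.978


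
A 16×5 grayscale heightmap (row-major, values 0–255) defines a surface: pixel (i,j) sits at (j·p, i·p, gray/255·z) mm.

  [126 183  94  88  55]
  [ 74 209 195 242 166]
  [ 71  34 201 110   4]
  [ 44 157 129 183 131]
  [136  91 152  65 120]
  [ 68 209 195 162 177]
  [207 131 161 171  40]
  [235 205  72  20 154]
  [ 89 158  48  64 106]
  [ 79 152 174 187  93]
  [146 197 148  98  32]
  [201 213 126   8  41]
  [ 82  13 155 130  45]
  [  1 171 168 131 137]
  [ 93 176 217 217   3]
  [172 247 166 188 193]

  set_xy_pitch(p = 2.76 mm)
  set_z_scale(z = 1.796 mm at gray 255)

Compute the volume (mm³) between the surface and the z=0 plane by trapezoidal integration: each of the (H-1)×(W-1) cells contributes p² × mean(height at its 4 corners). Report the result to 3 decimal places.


432.004

height_mm = gray/255 × 1.796; cell vol = 2.76² × mean(4 corners)
unit = 2.76² × 1.796 / (4×255) = 0.013413 mm³ per gray-sum
row 0: Σ corner-gray over 4 cells = 2443  → 32.7678
row 1: Σ corner-gray over 4 cells = 2297  → 30.8095
row 2: Σ corner-gray over 4 cells = 1878  → 25.1895
row 3: Σ corner-gray over 4 cells = 1985  → 26.6247
row 4: Σ corner-gray over 4 cells = 2249  → 30.1657
row 5: Σ corner-gray over 4 cells = 2550  → 34.2030
row 6: Σ corner-gray over 4 cells = 2156  → 28.9183
row 7: Σ corner-gray over 4 cells = 1718  → 23.0434
row 8: Σ corner-gray over 4 cells = 1933  → 25.9272
row 9: Σ corner-gray over 4 cells = 2262  → 30.3401
row 10: Σ corner-gray over 4 cells = 2000  → 26.8259
row 11: Σ corner-gray over 4 cells = 1659  → 22.2521
row 12: Σ corner-gray over 4 cells = 1801  → 24.1567
row 13: Σ corner-gray over 4 cells = 2394  → 32.1106
row 14: Σ corner-gray over 4 cells = 2883  → 38.6695
Σ rows: total corner-gray = 32208  → 432.0043 mm³


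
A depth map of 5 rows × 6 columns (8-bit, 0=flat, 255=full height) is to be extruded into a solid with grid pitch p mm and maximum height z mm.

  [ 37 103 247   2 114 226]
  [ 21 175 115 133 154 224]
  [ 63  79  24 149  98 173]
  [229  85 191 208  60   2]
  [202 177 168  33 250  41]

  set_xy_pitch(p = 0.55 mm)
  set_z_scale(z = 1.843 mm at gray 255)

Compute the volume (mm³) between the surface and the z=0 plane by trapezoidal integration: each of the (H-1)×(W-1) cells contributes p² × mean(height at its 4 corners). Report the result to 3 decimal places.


height_mm = gray/255 × 1.843; cell vol = 0.55² × mean(4 corners)
unit = 0.55² × 1.843 / (4×255) = 0.000546576 mm³ per gray-sum
row 0: Σ corner-gray over 5 cells = 2594  → 1.4178
row 1: Σ corner-gray over 5 cells = 2335  → 1.2763
row 2: Σ corner-gray over 5 cells = 2255  → 1.2325
row 3: Σ corner-gray over 5 cells = 2818  → 1.5403
Σ rows: total corner-gray = 10002  → 5.4669 mm³

5.467


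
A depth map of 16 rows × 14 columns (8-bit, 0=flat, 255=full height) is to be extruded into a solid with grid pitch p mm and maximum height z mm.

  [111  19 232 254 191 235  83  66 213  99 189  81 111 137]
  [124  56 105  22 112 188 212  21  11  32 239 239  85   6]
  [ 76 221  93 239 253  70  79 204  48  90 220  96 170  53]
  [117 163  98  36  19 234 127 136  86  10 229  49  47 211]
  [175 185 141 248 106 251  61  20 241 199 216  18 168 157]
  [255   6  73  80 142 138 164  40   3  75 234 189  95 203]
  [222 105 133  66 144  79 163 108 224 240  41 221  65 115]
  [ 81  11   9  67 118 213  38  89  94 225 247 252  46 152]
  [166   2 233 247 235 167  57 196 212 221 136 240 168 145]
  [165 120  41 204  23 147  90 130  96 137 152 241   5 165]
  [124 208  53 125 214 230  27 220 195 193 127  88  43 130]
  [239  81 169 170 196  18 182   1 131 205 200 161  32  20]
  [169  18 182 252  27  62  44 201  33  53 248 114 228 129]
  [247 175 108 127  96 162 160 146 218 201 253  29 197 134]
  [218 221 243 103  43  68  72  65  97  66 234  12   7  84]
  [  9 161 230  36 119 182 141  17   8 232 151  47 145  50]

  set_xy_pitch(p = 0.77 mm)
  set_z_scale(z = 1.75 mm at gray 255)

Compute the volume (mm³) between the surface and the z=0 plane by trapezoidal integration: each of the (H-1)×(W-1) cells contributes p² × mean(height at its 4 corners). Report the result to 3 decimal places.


103.769

height_mm = gray/255 × 1.75; cell vol = 0.77² × mean(4 corners)
unit = 0.77² × 1.75 / (4×255) = 0.00101723 mm³ per gray-sum
row 0: Σ corner-gray over 13 cells = 6568  → 6.6812
row 1: Σ corner-gray over 13 cells = 6469  → 6.5805
row 2: Σ corner-gray over 13 cells = 6491  → 6.6028
row 3: Σ corner-gray over 13 cells = 6836  → 6.9538
row 4: Σ corner-gray over 13 cells = 6976  → 7.0962
row 5: Σ corner-gray over 13 cells = 6451  → 6.5622
row 6: Σ corner-gray over 13 cells = 6566  → 6.6791
row 7: Σ corner-gray over 13 cells = 7590  → 7.7208
row 8: Σ corner-gray over 13 cells = 7641  → 7.7727
row 9: Σ corner-gray over 13 cells = 6802  → 6.9192
row 10: Σ corner-gray over 13 cells = 7051  → 7.1725
row 11: Σ corner-gray over 13 cells = 6573  → 6.6863
row 12: Σ corner-gray over 13 cells = 7347  → 7.4736
row 13: Σ corner-gray over 13 cells = 6889  → 7.0077
row 14: Σ corner-gray over 13 cells = 5761  → 5.8603
Σ rows: total corner-gray = 102011  → 103.7687 mm³


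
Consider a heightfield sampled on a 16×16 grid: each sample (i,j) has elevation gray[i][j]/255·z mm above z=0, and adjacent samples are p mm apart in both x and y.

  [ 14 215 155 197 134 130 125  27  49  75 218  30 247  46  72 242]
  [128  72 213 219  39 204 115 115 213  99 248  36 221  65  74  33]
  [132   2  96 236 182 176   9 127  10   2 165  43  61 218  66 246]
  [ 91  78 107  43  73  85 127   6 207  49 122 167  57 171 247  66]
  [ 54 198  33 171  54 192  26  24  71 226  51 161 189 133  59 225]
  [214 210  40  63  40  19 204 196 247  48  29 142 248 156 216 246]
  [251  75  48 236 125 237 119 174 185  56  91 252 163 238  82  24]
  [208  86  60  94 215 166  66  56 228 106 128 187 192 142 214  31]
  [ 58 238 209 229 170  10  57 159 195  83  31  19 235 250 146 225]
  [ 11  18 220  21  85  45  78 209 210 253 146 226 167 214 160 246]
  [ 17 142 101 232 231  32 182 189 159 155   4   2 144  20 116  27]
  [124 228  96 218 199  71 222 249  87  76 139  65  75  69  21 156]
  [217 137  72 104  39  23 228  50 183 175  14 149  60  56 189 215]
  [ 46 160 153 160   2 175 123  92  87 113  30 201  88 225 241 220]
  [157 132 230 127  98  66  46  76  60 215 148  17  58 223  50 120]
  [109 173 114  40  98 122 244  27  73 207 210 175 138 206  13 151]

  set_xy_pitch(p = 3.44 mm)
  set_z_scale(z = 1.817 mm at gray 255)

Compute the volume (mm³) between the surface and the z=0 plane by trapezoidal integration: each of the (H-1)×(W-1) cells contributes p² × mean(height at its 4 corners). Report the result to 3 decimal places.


height_mm = gray/255 × 1.817; cell vol = 3.44² × mean(4 corners)
unit = 3.44² × 1.817 / (4×255) = 0.0210801 mm³ per gray-sum
row 0: Σ corner-gray over 15 cells = 7723  → 162.8012
row 1: Σ corner-gray over 15 cells = 7191  → 151.5866
row 2: Σ corner-gray over 15 cells = 6399  → 134.8912
row 3: Σ corner-gray over 15 cells = 6690  → 141.0255
row 4: Σ corner-gray over 15 cells = 7631  → 160.8619
row 5: Σ corner-gray over 15 cells = 8613  → 181.5625
row 6: Σ corner-gray over 15 cells = 8556  → 180.3609
row 7: Σ corner-gray over 15 cells = 8464  → 178.4215
row 8: Σ corner-gray over 15 cells = 8706  → 183.5229
row 9: Σ corner-gray over 15 cells = 7823  → 164.9092
row 10: Σ corner-gray over 15 cells = 7372  → 155.4021
row 11: Σ corner-gray over 15 cells = 7300  → 153.8844
row 12: Σ corner-gray over 15 cells = 7356  → 155.0648
row 13: Σ corner-gray over 15 cells = 7335  → 154.6222
row 14: Σ corner-gray over 15 cells = 7309  → 154.0741
Σ rows: total corner-gray = 114468  → 2412.9912 mm³

2412.991


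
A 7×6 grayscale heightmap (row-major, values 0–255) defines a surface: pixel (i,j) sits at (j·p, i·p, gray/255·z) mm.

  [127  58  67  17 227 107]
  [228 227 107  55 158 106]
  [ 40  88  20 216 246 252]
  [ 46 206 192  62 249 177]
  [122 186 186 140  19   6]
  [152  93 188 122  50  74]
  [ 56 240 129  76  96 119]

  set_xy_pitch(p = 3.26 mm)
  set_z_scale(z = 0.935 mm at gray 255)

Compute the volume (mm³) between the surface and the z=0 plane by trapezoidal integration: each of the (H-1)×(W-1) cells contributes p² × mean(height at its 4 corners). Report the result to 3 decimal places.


height_mm = gray/255 × 0.935; cell vol = 3.26² × mean(4 corners)
unit = 3.26² × 0.935 / (4×255) = 0.00974197 mm³ per gray-sum
row 0: Σ corner-gray over 5 cells = 2400  → 23.3807
row 1: Σ corner-gray over 5 cells = 2860  → 27.8620
row 2: Σ corner-gray over 5 cells = 3073  → 29.9371
row 3: Σ corner-gray over 5 cells = 2831  → 27.5795
row 4: Σ corner-gray over 5 cells = 2322  → 22.6208
row 5: Σ corner-gray over 5 cells = 2389  → 23.2736
Σ rows: total corner-gray = 15875  → 154.6537 mm³

154.654


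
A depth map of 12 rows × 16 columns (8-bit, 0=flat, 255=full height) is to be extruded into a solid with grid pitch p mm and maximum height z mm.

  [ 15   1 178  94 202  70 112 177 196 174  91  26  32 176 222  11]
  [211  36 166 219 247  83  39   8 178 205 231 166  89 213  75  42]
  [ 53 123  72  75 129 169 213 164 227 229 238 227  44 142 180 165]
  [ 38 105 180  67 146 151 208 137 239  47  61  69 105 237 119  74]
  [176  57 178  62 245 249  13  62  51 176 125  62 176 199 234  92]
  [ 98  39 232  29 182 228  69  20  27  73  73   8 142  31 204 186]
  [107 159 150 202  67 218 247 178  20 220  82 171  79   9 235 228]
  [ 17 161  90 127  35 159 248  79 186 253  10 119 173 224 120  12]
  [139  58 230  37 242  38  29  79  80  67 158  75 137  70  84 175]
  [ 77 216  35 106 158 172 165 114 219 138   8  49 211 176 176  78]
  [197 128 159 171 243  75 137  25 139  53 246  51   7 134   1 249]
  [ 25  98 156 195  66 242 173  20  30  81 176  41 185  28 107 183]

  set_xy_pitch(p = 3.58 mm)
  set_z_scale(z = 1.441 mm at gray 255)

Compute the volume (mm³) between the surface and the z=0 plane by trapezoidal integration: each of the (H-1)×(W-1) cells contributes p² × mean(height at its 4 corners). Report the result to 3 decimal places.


height_mm = gray/255 × 1.441; cell vol = 3.58² × mean(4 corners)
unit = 3.58² × 1.441 / (4×255) = 0.0181063 mm³ per gray-sum
row 0: Σ corner-gray over 15 cells = 7691  → 139.2556
row 1: Σ corner-gray over 15 cells = 8845  → 160.1503
row 2: Σ corner-gray over 15 cells = 8536  → 154.5554
row 3: Σ corner-gray over 15 cells = 7900  → 143.0398
row 4: Σ corner-gray over 15 cells = 7044  → 127.5408
row 5: Σ corner-gray over 15 cells = 7407  → 134.1134
row 6: Σ corner-gray over 15 cells = 8406  → 152.2016
row 7: Σ corner-gray over 15 cells = 7079  → 128.1745
row 8: Σ corner-gray over 15 cells = 7123  → 128.9712
row 9: Σ corner-gray over 15 cells = 7625  → 138.0606
row 10: Σ corner-gray over 15 cells = 6988  → 126.5269
Σ rows: total corner-gray = 84644  → 1532.5902 mm³

1532.590


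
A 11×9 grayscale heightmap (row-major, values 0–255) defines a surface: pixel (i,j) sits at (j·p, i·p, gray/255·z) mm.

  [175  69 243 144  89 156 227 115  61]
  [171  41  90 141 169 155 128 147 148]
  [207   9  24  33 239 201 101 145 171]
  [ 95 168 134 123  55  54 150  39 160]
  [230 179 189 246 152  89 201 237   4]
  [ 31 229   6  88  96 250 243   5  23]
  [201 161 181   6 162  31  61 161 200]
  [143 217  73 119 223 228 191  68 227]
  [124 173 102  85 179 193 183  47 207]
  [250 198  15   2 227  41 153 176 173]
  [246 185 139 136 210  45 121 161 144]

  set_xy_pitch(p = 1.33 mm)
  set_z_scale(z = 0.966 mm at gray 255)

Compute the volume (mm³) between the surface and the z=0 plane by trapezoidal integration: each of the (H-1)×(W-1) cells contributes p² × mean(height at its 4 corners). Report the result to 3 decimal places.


72.177

height_mm = gray/255 × 0.966; cell vol = 1.33² × mean(4 corners)
unit = 1.33² × 0.966 / (4×255) = 0.00167525 mm³ per gray-sum
row 0: Σ corner-gray over 8 cells = 4383  → 7.3426
row 1: Σ corner-gray over 8 cells = 3943  → 6.6055
row 2: Σ corner-gray over 8 cells = 3583  → 6.0024
row 3: Σ corner-gray over 8 cells = 4521  → 7.5738
row 4: Σ corner-gray over 8 cells = 4708  → 7.8871
row 5: Σ corner-gray over 8 cells = 3815  → 6.3911
row 6: Σ corner-gray over 8 cells = 4535  → 7.5973
row 7: Σ corner-gray over 8 cells = 4863  → 8.1468
row 8: Σ corner-gray over 8 cells = 4302  → 7.2069
row 9: Σ corner-gray over 8 cells = 4431  → 7.4230
Σ rows: total corner-gray = 43084  → 72.1766 mm³


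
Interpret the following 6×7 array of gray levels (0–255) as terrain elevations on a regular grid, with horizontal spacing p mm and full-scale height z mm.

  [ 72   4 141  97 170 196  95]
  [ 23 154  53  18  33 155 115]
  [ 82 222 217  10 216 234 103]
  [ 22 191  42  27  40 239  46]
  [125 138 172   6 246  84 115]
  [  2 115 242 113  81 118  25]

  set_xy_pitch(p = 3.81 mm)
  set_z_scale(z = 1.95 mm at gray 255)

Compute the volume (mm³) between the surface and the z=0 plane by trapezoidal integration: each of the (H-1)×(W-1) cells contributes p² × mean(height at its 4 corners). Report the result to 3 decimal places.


height_mm = gray/255 × 1.95; cell vol = 3.81² × mean(4 corners)
unit = 3.81² × 1.95 / (4×255) = 0.0277514 mm³ per gray-sum
row 0: Σ corner-gray over 6 cells = 2347  → 65.1325
row 1: Σ corner-gray over 6 cells = 2947  → 81.7833
row 2: Σ corner-gray over 6 cells = 3129  → 86.8340
row 3: Σ corner-gray over 6 cells = 2678  → 74.3182
row 4: Σ corner-gray over 6 cells = 2897  → 80.3957
Σ rows: total corner-gray = 13998  → 388.4636 mm³

388.464


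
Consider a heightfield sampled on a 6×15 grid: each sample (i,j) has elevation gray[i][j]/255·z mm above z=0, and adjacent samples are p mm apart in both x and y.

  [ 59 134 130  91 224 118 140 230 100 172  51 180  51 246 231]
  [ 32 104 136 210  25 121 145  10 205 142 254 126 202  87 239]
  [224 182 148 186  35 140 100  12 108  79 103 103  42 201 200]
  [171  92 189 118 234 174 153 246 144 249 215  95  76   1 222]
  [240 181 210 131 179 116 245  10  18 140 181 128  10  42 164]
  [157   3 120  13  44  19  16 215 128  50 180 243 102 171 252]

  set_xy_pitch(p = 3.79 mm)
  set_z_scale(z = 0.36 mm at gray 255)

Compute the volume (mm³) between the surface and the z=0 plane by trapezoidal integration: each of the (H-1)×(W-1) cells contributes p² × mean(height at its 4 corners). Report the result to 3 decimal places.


height_mm = gray/255 × 0.36; cell vol = 3.79² × mean(4 corners)
unit = 3.79² × 0.36 / (4×255) = 0.00506968 mm³ per gray-sum
row 0: Σ corner-gray over 14 cells = 7829  → 39.6905
row 1: Σ corner-gray over 14 cells = 7107  → 36.0302
row 2: Σ corner-gray over 14 cells = 7667  → 38.8693
row 3: Σ corner-gray over 14 cells = 7951  → 40.3090
row 4: Σ corner-gray over 14 cells = 6603  → 33.4751
Σ rows: total corner-gray = 37157  → 188.3742 mm³

188.374


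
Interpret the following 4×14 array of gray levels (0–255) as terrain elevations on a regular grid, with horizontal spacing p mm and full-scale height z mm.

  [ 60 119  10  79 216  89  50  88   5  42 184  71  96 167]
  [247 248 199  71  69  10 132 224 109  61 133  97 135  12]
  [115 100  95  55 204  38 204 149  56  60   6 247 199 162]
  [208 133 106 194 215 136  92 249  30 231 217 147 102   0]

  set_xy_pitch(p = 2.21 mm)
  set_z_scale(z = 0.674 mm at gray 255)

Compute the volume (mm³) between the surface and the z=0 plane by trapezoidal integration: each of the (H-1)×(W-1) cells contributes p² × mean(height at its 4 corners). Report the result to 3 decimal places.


height_mm = gray/255 × 0.674; cell vol = 2.21² × mean(4 corners)
unit = 2.21² × 0.674 / (4×255) = 0.00322734 mm³ per gray-sum
row 0: Σ corner-gray over 13 cells = 5560  → 17.9440
row 1: Σ corner-gray over 13 cells = 6338  → 20.4549
row 2: Σ corner-gray over 13 cells = 7015  → 22.6398
Σ rows: total corner-gray = 18913  → 61.0386 mm³

61.039


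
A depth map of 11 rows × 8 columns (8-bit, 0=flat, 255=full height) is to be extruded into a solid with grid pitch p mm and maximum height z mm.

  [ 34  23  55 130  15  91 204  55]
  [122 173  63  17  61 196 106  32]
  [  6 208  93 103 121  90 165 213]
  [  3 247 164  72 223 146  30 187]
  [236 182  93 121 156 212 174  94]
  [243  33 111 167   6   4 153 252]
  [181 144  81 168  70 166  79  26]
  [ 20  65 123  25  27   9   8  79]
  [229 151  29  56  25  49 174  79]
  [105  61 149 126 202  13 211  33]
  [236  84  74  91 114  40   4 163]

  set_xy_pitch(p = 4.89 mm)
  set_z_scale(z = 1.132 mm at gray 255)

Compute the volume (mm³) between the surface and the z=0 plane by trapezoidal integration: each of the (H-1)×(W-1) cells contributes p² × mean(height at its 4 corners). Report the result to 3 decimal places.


height_mm = gray/255 × 1.132; cell vol = 4.89² × mean(4 corners)
unit = 4.89² × 1.132 / (4×255) = 0.0265377 mm³ per gray-sum
row 0: Σ corner-gray over 7 cells = 2511  → 66.6363
row 1: Σ corner-gray over 7 cells = 3165  → 83.9920
row 2: Σ corner-gray over 7 cells = 3733  → 99.0654
row 3: Σ corner-gray over 7 cells = 4160  → 110.3970
row 4: Σ corner-gray over 7 cells = 3649  → 96.8362
row 5: Σ corner-gray over 7 cells = 3066  → 81.3647
row 6: Σ corner-gray over 7 cells = 2236  → 59.3384
row 7: Σ corner-gray over 7 cells = 1889  → 50.1298
row 8: Σ corner-gray over 7 cells = 2938  → 77.9679
row 9: Σ corner-gray over 7 cells = 2875  → 76.2960
Σ rows: total corner-gray = 30222  → 802.0236 mm³

802.024
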